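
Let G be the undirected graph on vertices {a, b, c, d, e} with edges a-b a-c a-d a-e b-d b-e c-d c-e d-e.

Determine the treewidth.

A width-3 tree decomposition is:
Bags: B1 = {a, c, d, e}  B2 = {a, b, d, e}
Tree: B1–B2
The largest bag has 4 vertices, giving width 3; this decomposition certifies tw(G) ≤ 3. On the other hand G contains the 4-clique {a, c, d, e}. A clique must lie in a single bag of any decomposition, so no decomposition can have width below 3. Hence tw(G) = 3 exactly.

3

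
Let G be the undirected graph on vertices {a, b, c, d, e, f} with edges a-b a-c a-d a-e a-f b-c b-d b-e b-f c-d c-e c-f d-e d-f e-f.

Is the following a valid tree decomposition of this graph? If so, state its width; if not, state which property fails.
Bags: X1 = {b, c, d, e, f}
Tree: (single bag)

A tree decomposition must satisfy three properties: every vertex lies in some bag; for every edge, both endpoints lie together in some bag; and for every vertex, the bags containing it form a connected subtree. Here vertex a appears in no bag, so the decomposition is invalid.

No — vertex a appears in no bag.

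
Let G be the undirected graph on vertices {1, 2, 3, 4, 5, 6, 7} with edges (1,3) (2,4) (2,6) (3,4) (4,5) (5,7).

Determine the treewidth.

A width-1 tree decomposition is:
Bags: B1 = {3, 4}  B2 = {2, 4}  B3 = {4, 5}  B4 = {2, 6}  B5 = {5, 7}  B6 = {1, 3}
Tree: B1–B2, B2–B3, B2–B4, B3–B5, B1–B6
Each bag holds 2 vertices, so the decomposition has width 1, which upper-bounds the treewidth. Any graph with an edge has treewidth ≥ 1, and G has the edge 3–4. The upper and lower bounds meet at 1, so that is the treewidth.

1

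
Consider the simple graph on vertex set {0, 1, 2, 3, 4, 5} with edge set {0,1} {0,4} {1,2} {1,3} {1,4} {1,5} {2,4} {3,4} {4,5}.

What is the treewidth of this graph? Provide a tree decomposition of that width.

The largest bag has 3 vertices, giving width 2; this decomposition certifies tw(G) ≤ 2. Conversely, {0, 1, 4} is a clique of size 3, and the vertices of any clique must share a bag in every tree decomposition; so some bag has ≥ 3 vertices and tw(G) ≥ 2. Combining the bounds, tw(G) = 2.

Treewidth 2.
Bags: B1 = {1, 3, 4}  B2 = {1, 2, 4}  B3 = {0, 1, 4}  B4 = {1, 4, 5}
Tree: B1–B2, B2–B3, B3–B4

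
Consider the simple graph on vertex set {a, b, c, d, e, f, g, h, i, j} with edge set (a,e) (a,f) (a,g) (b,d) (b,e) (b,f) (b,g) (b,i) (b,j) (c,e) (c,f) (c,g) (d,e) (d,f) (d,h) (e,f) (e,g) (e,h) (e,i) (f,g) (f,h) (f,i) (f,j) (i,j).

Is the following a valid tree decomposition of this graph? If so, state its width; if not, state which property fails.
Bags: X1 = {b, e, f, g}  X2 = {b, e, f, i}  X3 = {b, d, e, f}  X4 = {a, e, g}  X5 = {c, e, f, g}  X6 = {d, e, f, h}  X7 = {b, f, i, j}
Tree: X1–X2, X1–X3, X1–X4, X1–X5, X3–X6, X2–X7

No — edge (f,a) lies in no bag.

A tree decomposition must satisfy three properties: every vertex lies in some bag; for every edge, both endpoints lie together in some bag; and for every vertex, the bags containing it form a connected subtree. Here edge (f,a) lies in no bag, so the decomposition is invalid.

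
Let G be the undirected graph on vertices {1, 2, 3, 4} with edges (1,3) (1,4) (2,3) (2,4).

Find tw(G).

2

A width-2 tree decomposition is:
Bags: B1 = {1, 3, 4}  B2 = {2, 3, 4}
Tree: B1–B2
Every bag has size at most 3, so the width is 3 − 1 = 2 and tw(G) ≤ 2. For the lower bound, G contains the cycle 3–1–4–2–3, so G is not a forest; only forests have treewidth ≤ 1, hence tw(G) ≥ 2. The upper and lower bounds meet at 2, so that is the treewidth.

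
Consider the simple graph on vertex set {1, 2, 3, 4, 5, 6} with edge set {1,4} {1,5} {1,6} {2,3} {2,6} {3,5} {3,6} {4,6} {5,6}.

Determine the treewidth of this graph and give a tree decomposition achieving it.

Treewidth 2.
One optimal decomposition is:
Bags: B1 = {1, 5, 6}  B2 = {1, 4, 6}  B3 = {3, 5, 6}  B4 = {2, 3, 6}
Tree: B1–B2, B1–B3, B3–B4

Every bag has size at most 3, so the width is 3 − 1 = 2 and tw(G) ≤ 2. For the lower bound, the 3 vertices {1, 4, 6} are pairwise adjacent, and any tree decomposition puts a clique entirely inside one bag — forcing width ≥ 2. The upper and lower bounds meet at 2, so that is the treewidth.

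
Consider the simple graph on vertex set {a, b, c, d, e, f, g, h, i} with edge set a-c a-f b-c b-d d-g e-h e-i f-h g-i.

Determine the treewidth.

A width-2 tree decomposition is:
Bags: B1 = {e, h, i}  B2 = {f, h, i}  B3 = {a, f, i}  B4 = {a, c, i}  B5 = {b, c, i}  B6 = {b, d, i}  B7 = {d, g, i}
Tree: B1–B2, B2–B3, B3–B4, B4–B5, B5–B6, B6–B7
The largest bag has 3 vertices, giving width 2; this decomposition certifies tw(G) ≤ 2. The edges i–e–h–f–a–c–b–d–g–i form a cycle, so G is not a tree and its treewidth is at least 2. Hence tw(G) = 2 exactly.

2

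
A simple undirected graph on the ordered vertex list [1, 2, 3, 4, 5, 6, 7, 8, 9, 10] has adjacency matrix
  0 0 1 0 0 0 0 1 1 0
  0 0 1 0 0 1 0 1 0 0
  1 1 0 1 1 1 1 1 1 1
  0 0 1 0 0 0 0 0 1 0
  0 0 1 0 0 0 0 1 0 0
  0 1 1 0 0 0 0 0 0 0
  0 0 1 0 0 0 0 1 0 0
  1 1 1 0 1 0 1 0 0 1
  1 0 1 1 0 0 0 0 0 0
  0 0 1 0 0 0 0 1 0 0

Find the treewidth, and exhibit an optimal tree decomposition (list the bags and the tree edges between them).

Treewidth 2.
Bags: B1 = {1, 3, 8}  B2 = {1, 3, 9}  B3 = {3, 8, 10}  B4 = {2, 3, 8}  B5 = {3, 7, 8}  B6 = {3, 4, 9}  B7 = {3, 5, 8}  B8 = {2, 3, 6}
Tree: B1–B2, B1–B3, B3–B4, B1–B5, B2–B6, B1–B7, B4–B8

The largest bag has 3 vertices, giving width 2; this decomposition certifies tw(G) ≤ 2. On the other hand G contains the 3-clique {1, 3, 8}. A clique must lie in a single bag of any decomposition, so no decomposition can have width below 2. Hence tw(G) = 2 exactly.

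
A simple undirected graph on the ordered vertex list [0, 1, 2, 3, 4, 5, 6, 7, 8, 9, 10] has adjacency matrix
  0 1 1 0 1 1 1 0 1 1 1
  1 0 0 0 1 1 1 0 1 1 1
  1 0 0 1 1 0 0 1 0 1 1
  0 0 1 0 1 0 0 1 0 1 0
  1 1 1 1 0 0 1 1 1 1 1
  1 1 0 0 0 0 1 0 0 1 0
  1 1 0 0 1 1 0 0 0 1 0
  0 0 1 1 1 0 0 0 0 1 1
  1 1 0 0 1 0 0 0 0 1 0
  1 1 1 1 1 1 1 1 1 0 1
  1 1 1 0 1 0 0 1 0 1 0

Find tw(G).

A width-4 tree decomposition is:
Bags: B1 = {0, 1, 4, 9, 10}  B2 = {0, 2, 4, 9, 10}  B3 = {0, 1, 4, 6, 9}  B4 = {2, 4, 7, 9, 10}  B5 = {2, 3, 4, 7, 9}  B6 = {0, 1, 5, 6, 9}  B7 = {0, 1, 4, 8, 9}
Tree: B1–B2, B1–B3, B2–B4, B4–B5, B3–B6, B3–B7
Every bag has size at most 5, so the width is 5 − 1 = 4 and tw(G) ≤ 4. On the other hand G contains the 5-clique {0, 1, 4, 8, 9}. A clique must lie in a single bag of any decomposition, so no decomposition can have width below 4. Combining the bounds, tw(G) = 4.

4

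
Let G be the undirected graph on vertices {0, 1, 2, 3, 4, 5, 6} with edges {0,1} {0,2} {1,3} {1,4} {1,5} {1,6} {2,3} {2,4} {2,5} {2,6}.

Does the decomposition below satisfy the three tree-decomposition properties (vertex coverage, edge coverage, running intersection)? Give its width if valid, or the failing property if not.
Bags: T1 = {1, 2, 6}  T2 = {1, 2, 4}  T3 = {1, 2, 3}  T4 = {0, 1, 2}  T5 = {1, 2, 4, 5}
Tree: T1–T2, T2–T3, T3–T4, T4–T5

No — bags containing vertex 4 are not connected in the tree.

A tree decomposition must satisfy three properties: every vertex lies in some bag; for every edge, both endpoints lie together in some bag; and for every vertex, the bags containing it form a connected subtree. Here bags containing vertex 4 are not connected in the tree, so the decomposition is invalid.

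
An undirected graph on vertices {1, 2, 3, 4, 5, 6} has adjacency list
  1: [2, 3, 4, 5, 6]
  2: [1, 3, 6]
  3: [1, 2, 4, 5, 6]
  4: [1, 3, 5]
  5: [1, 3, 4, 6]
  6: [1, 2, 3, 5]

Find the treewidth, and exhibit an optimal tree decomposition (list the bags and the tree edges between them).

Treewidth 3.
One such decomposition:
Bags: B1 = {1, 3, 5, 6}  B2 = {1, 3, 4, 5}  B3 = {1, 2, 3, 6}
Tree: B1–B2, B1–B3

Every bag has size at most 4, so the width is 4 − 1 = 3 and tw(G) ≤ 3. For the lower bound, the 4 vertices {1, 2, 3, 6} are pairwise adjacent, and any tree decomposition puts a clique entirely inside one bag — forcing width ≥ 3. The upper and lower bounds meet at 3, so that is the treewidth.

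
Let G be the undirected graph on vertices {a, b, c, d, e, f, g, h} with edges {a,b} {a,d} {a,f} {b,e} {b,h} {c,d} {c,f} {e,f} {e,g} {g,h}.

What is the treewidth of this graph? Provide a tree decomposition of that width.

Treewidth 2.
One such decomposition:
Bags: B1 = {b, g, h}  B2 = {b, e, g}  B3 = {a, b, e}  B4 = {a, e, f}  B5 = {a, d, f}  B6 = {c, d, f}
Tree: B1–B2, B2–B3, B3–B4, B4–B5, B5–B6

Every bag has size at most 3, so the width is 3 − 1 = 2 and tw(G) ≤ 2. Since h–g–e–b–h is a cycle in G, G is not acyclic. Forests are exactly the graphs of treewidth ≤ 1, so tw(G) ≥ 2. Therefore the treewidth is 2.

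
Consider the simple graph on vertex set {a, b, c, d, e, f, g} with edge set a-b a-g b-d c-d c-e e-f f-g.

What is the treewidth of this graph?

2

A width-2 tree decomposition is:
Bags: B1 = {c, d, e}  B2 = {d, e, f}  B3 = {d, f, g}  B4 = {a, d, g}  B5 = {a, b, d}
Tree: B1–B2, B2–B3, B3–B4, B4–B5
Each bag holds 3 vertices, so the decomposition has width 2, which upper-bounds the treewidth. Since d–c–e–f–g–a–b–d is a cycle in G, G is not acyclic. Forests are exactly the graphs of treewidth ≤ 1, so tw(G) ≥ 2. Combining the bounds, tw(G) = 2.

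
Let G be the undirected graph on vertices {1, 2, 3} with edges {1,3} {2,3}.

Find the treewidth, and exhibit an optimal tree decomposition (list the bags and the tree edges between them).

Treewidth 1.
Bags: B1 = {2, 3}  B2 = {1, 3}
Tree: B1–B2

Each bag holds 2 vertices, so the decomposition has width 1, which upper-bounds the treewidth. G has an edge, so its treewidth is at least 1. Combining the bounds, tw(G) = 1.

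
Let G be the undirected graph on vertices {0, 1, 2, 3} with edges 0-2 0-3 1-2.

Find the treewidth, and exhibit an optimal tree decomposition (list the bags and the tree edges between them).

Each bag holds 2 vertices, so the decomposition has width 1, which upper-bounds the treewidth. Since G has at least one edge (e.g. 3–0), it is not an edgeless graph, so tw(G) ≥ 1. Combining the bounds, tw(G) = 1.

Treewidth 1.
Bags: B1 = {0, 3}  B2 = {0, 2}  B3 = {1, 2}
Tree: B1–B2, B2–B3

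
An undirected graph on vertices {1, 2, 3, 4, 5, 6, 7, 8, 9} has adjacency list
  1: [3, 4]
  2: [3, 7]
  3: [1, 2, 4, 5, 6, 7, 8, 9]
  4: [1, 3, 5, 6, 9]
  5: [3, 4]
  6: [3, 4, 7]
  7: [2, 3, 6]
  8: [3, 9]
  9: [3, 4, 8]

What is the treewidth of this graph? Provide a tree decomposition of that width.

Treewidth 2.
One optimal decomposition is:
Bags: B1 = {3, 4, 6}  B2 = {3, 4, 5}  B3 = {3, 4, 9}  B4 = {3, 6, 7}  B5 = {2, 3, 7}  B6 = {1, 3, 4}  B7 = {3, 8, 9}
Tree: B1–B2, B2–B3, B1–B4, B4–B5, B3–B6, B3–B7

Each bag holds 3 vertices, so the decomposition has width 2, which upper-bounds the treewidth. For the lower bound, the 3 vertices {3, 8, 9} are pairwise adjacent, and any tree decomposition puts a clique entirely inside one bag — forcing width ≥ 2. Therefore the treewidth is 2.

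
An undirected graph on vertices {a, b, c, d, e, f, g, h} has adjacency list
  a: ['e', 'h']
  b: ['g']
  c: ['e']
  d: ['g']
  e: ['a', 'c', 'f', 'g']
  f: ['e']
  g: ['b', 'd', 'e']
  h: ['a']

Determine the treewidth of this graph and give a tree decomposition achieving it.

Treewidth 1.
One optimal decomposition is:
Bags: B1 = {c, e}  B2 = {e, g}  B3 = {a, e}  B4 = {d, g}  B5 = {e, f}  B6 = {b, g}  B7 = {a, h}
Tree: B1–B2, B1–B3, B2–B4, B2–B5, B4–B6, B3–B7

Every bag has size at most 2, so the width is 2 − 1 = 1 and tw(G) ≤ 1. G has an edge, so its treewidth is at least 1. Hence tw(G) = 1 exactly.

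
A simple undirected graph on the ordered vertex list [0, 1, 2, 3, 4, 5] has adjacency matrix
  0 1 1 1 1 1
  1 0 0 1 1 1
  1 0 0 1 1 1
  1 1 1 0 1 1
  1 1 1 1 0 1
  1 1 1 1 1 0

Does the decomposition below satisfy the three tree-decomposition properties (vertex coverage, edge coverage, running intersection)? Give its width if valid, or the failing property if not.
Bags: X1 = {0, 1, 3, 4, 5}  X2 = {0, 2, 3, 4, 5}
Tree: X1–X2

Every vertex of G appears in some bag (union = {0, 1, 2, 3, 4, 5}); every edge is covered by a bag; and for each vertex v the set of bags containing v is connected in the bag tree. The decomposition is therefore valid. The largest bag has 5 vertices, so the width is 4.

Yes; width 4.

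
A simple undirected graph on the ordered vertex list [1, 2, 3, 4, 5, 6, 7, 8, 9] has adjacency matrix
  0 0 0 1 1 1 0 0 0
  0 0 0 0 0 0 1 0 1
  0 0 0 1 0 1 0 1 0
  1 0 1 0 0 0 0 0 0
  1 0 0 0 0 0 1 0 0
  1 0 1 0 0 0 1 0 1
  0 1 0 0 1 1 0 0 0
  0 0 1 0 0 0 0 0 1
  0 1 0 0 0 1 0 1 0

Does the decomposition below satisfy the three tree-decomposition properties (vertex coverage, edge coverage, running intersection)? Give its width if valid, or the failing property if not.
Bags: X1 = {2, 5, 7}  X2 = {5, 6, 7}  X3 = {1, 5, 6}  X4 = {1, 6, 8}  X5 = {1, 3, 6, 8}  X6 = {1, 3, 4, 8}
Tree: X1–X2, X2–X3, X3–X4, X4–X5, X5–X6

No — vertex 9 appears in no bag.

A tree decomposition must satisfy three properties: every vertex lies in some bag; for every edge, both endpoints lie together in some bag; and for every vertex, the bags containing it form a connected subtree. Here vertex 9 appears in no bag, so the decomposition is invalid.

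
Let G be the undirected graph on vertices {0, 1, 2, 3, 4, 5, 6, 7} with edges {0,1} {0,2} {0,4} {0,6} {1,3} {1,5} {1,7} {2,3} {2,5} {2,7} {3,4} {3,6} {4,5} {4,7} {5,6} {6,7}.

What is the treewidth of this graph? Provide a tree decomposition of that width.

Treewidth 4.
Bags: B1 = {0, 2, 3, 5, 7}  B2 = {0, 3, 4, 5, 7}  B3 = {0, 1, 3, 5, 7}  B4 = {0, 3, 5, 6, 7}
Tree: B1–B2, B2–B3, B3–B4

The largest bag has 5 vertices, giving width 4; this decomposition certifies tw(G) ≤ 4. For the lower bound: the 5 vertex sets {2,5}, {4,7}, {0,1}, {3}, {6} are disjoint, each induces a connected subgraph, and every pair is joined by at least one edge of G. Contracting each set to a single vertex therefore yields K_{5} as a minor, and since treewidth is minor-monotone, tw(G) ≥ tw(K_{5}) = 4. Combining the bounds, tw(G) = 4.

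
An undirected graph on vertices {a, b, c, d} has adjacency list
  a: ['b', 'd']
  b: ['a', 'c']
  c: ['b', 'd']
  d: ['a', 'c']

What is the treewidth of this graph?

2

A width-2 tree decomposition is:
Bags: B1 = {a, b, c}  B2 = {a, c, d}
Tree: B1–B2
Each bag holds 3 vertices, so the decomposition has width 2, which upper-bounds the treewidth. For the lower bound, G contains the cycle a–b–c–d–a, so G is not a forest; only forests have treewidth ≤ 1, hence tw(G) ≥ 2. The upper and lower bounds meet at 2, so that is the treewidth.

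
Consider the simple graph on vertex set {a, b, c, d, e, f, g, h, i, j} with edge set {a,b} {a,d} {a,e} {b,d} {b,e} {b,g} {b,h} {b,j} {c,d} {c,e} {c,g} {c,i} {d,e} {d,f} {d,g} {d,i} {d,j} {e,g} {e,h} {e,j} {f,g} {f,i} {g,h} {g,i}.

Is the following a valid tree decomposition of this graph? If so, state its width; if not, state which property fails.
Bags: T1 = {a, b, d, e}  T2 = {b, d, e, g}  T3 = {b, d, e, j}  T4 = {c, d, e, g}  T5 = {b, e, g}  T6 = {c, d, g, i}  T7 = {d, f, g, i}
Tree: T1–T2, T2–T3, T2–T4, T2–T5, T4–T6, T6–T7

A tree decomposition must satisfy three properties: every vertex lies in some bag; for every edge, both endpoints lie together in some bag; and for every vertex, the bags containing it form a connected subtree. Here vertex h appears in no bag, so the decomposition is invalid.

No — vertex h appears in no bag.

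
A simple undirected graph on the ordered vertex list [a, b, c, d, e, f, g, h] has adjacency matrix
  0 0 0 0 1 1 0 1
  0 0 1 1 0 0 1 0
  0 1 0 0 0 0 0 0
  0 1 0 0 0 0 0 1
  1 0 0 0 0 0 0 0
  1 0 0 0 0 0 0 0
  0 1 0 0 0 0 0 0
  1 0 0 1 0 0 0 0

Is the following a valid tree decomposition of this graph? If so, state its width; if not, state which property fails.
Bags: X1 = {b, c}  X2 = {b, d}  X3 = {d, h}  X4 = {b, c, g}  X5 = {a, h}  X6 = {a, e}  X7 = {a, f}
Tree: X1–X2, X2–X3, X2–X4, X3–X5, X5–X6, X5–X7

A tree decomposition must satisfy three properties: every vertex lies in some bag; for every edge, both endpoints lie together in some bag; and for every vertex, the bags containing it form a connected subtree. Here bags containing vertex c are not connected in the tree, so the decomposition is invalid.

No — bags containing vertex c are not connected in the tree.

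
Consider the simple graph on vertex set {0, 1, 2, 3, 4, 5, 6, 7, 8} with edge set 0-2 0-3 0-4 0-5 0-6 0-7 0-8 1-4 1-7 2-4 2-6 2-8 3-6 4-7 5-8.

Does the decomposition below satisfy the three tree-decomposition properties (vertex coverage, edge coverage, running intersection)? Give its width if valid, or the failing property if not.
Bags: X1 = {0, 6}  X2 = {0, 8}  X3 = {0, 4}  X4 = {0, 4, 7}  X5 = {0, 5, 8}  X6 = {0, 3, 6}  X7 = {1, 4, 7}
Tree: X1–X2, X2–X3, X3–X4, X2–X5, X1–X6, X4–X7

No — vertex 2 appears in no bag.

A tree decomposition must satisfy three properties: every vertex lies in some bag; for every edge, both endpoints lie together in some bag; and for every vertex, the bags containing it form a connected subtree. Here vertex 2 appears in no bag, so the decomposition is invalid.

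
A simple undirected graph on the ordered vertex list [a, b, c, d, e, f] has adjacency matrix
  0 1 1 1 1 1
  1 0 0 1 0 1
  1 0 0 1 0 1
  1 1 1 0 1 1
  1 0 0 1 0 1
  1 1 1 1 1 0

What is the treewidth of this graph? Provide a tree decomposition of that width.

Each bag holds 4 vertices, so the decomposition has width 3, which upper-bounds the treewidth. Conversely, {a, d, e, f} is a clique of size 4, and the vertices of any clique must share a bag in every tree decomposition; so some bag has ≥ 4 vertices and tw(G) ≥ 3. Hence tw(G) = 3 exactly.

Treewidth 3.
One optimal decomposition is:
Bags: B1 = {a, c, d, f}  B2 = {a, b, d, f}  B3 = {a, d, e, f}
Tree: B1–B2, B2–B3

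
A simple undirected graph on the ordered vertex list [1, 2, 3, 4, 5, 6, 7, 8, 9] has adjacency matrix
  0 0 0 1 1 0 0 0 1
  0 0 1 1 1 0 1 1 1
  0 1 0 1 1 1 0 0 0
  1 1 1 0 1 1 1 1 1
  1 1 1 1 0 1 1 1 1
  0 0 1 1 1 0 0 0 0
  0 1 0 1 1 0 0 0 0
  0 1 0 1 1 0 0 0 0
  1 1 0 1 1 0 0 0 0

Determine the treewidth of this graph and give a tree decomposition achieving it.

Treewidth 3.
Bags: B1 = {2, 4, 5, 9}  B2 = {1, 4, 5, 9}  B3 = {2, 4, 5, 8}  B4 = {2, 4, 5, 7}  B5 = {2, 3, 4, 5}  B6 = {3, 4, 5, 6}
Tree: B1–B2, B1–B3, B1–B4, B1–B5, B5–B6

Each bag holds 4 vertices, so the decomposition has width 3, which upper-bounds the treewidth. Conversely, {1, 4, 5, 9} is a clique of size 4, and the vertices of any clique must share a bag in every tree decomposition; so some bag has ≥ 4 vertices and tw(G) ≥ 3. Therefore the treewidth is 3.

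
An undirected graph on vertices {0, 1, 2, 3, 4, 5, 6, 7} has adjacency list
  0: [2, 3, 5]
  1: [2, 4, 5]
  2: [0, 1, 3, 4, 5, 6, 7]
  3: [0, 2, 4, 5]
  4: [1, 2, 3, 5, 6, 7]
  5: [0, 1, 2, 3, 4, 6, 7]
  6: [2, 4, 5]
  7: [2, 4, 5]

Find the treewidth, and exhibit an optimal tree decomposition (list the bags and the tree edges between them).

Treewidth 3.
Bags: B1 = {2, 4, 5, 7}  B2 = {2, 3, 4, 5}  B3 = {1, 2, 4, 5}  B4 = {2, 4, 5, 6}  B5 = {0, 2, 3, 5}
Tree: B1–B2, B1–B3, B1–B4, B2–B5

Every bag has size at most 4, so the width is 4 − 1 = 3 and tw(G) ≤ 3. Conversely, {0, 2, 3, 5} is a clique of size 4, and the vertices of any clique must share a bag in every tree decomposition; so some bag has ≥ 4 vertices and tw(G) ≥ 3. Therefore the treewidth is 3.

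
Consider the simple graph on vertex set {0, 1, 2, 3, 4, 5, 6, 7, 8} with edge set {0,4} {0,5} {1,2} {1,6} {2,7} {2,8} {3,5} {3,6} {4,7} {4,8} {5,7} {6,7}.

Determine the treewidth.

A width-3 tree decomposition is:
Bags: B1 = {1, 2, 6, 8}  B2 = {2, 6, 7, 8}  B3 = {4, 6, 7, 8}  B4 = {3, 4, 6, 7}  B5 = {3, 4, 5, 7}  B6 = {0, 3, 4, 5}
Tree: B1–B2, B2–B3, B3–B4, B4–B5, B5–B6
The largest bag has 4 vertices, giving width 3; this decomposition certifies tw(G) ≤ 3. For the lower bound: the 4 vertex sets {1,2,8}, {6}, {7}, {0,3,4,5} are disjoint, each induces a connected subgraph, and every pair is joined by at least one edge of G. Contracting each set to a single vertex therefore yields K_{4} as a minor, and since treewidth is minor-monotone, tw(G) ≥ tw(K_{4}) = 3. Hence tw(G) = 3 exactly.

3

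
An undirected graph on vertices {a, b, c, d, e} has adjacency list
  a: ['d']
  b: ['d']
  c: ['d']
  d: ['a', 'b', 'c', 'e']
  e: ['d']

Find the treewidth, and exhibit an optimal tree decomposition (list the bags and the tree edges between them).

The largest bag has 2 vertices, giving width 1; this decomposition certifies tw(G) ≤ 1. G has an edge, so its treewidth is at least 1. Combining the bounds, tw(G) = 1.

Treewidth 1.
Bags: B1 = {b, d}  B2 = {a, d}  B3 = {d, e}  B4 = {c, d}
Tree: B1–B2, B2–B3, B1–B4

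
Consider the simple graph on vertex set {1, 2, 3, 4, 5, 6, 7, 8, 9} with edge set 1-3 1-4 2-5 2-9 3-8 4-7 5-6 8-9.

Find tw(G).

A width-1 tree decomposition is:
Bags: B1 = {5, 6}  B2 = {2, 5}  B3 = {2, 9}  B4 = {8, 9}  B5 = {3, 8}  B6 = {1, 3}  B7 = {1, 4}  B8 = {4, 7}
Tree: B1–B2, B2–B3, B3–B4, B4–B5, B5–B6, B6–B7, B7–B8
The largest bag has 2 vertices, giving width 1; this decomposition certifies tw(G) ≤ 1. G has an edge, so its treewidth is at least 1. The upper and lower bounds meet at 1, so that is the treewidth.

1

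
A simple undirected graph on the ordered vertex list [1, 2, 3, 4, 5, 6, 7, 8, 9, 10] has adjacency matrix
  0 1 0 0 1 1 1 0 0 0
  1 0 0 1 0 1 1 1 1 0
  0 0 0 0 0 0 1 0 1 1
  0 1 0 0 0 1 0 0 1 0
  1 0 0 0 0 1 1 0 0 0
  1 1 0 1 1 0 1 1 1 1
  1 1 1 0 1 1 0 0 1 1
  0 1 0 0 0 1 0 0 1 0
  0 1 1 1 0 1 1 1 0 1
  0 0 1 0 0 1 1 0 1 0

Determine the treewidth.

3

A width-3 tree decomposition is:
Bags: B1 = {1, 2, 6, 7}  B2 = {2, 6, 7, 9}  B3 = {2, 4, 6, 9}  B4 = {6, 7, 9, 10}  B5 = {3, 7, 9, 10}  B6 = {2, 6, 8, 9}  B7 = {1, 5, 6, 7}
Tree: B1–B2, B2–B3, B2–B4, B4–B5, B3–B6, B1–B7
The largest bag has 4 vertices, giving width 3; this decomposition certifies tw(G) ≤ 3. On the other hand G contains the 4-clique {3, 7, 9, 10}. A clique must lie in a single bag of any decomposition, so no decomposition can have width below 3. Hence tw(G) = 3 exactly.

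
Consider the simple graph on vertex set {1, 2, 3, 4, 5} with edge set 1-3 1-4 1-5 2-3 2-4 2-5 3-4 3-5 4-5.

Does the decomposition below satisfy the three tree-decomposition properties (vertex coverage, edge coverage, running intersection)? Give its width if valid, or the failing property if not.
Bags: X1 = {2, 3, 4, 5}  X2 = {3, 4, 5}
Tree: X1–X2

No — vertex 1 appears in no bag.

A tree decomposition must satisfy three properties: every vertex lies in some bag; for every edge, both endpoints lie together in some bag; and for every vertex, the bags containing it form a connected subtree. Here vertex 1 appears in no bag, so the decomposition is invalid.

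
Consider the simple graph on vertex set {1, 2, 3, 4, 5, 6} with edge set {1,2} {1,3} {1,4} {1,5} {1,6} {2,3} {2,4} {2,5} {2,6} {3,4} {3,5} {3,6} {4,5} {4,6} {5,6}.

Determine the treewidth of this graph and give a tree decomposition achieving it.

Treewidth 5.
One such decomposition:
Bags: B1 = {1, 2, 3, 4, 5, 6}
Tree: (single bag)

A single bag containing all 6 vertices is trivially a valid decomposition of width 5. Conversely, {1, 2, 3, 4, 5, 6} is a clique of size 6, and the vertices of any clique must share a bag in every tree decomposition; so some bag has ≥ 6 vertices and tw(G) ≥ 5. The upper and lower bounds meet at 5, so that is the treewidth.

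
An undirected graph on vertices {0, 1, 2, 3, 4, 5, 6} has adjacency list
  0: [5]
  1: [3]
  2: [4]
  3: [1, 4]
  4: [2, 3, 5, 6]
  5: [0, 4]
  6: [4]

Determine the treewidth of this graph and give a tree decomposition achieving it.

Treewidth 1.
One such decomposition:
Bags: B1 = {4, 6}  B2 = {4, 5}  B3 = {0, 5}  B4 = {3, 4}  B5 = {1, 3}  B6 = {2, 4}
Tree: B1–B2, B2–B3, B1–B4, B4–B5, B4–B6

The largest bag has 2 vertices, giving width 1; this decomposition certifies tw(G) ≤ 1. Since G has at least one edge (e.g. 6–4), it is not an edgeless graph, so tw(G) ≥ 1. Therefore the treewidth is 1.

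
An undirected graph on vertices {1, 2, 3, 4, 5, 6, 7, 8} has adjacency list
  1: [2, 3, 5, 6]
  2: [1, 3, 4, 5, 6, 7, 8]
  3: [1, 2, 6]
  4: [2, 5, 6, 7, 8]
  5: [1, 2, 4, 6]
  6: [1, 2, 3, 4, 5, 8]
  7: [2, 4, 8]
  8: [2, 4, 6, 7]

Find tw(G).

A width-3 tree decomposition is:
Bags: B1 = {2, 4, 5, 6}  B2 = {1, 2, 5, 6}  B3 = {1, 2, 3, 6}  B4 = {2, 4, 6, 8}  B5 = {2, 4, 7, 8}
Tree: B1–B2, B2–B3, B1–B4, B4–B5
Each bag holds 4 vertices, so the decomposition has width 3, which upper-bounds the treewidth. On the other hand G contains the 4-clique {2, 4, 6, 8}. A clique must lie in a single bag of any decomposition, so no decomposition can have width below 3. Therefore the treewidth is 3.

3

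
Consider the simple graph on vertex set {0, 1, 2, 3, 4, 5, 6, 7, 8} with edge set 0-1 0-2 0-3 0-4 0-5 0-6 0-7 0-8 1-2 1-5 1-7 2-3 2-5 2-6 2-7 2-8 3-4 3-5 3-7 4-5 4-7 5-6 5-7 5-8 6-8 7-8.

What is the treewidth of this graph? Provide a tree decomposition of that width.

Each bag holds 5 vertices, so the decomposition has width 4, which upper-bounds the treewidth. For the lower bound, the 5 vertices {0, 2, 5, 6, 8} are pairwise adjacent, and any tree decomposition puts a clique entirely inside one bag — forcing width ≥ 4. The upper and lower bounds meet at 4, so that is the treewidth.

Treewidth 4.
One such decomposition:
Bags: B1 = {0, 2, 5, 7, 8}  B2 = {0, 2, 3, 5, 7}  B3 = {0, 2, 5, 6, 8}  B4 = {0, 1, 2, 5, 7}  B5 = {0, 3, 4, 5, 7}
Tree: B1–B2, B1–B3, B2–B4, B2–B5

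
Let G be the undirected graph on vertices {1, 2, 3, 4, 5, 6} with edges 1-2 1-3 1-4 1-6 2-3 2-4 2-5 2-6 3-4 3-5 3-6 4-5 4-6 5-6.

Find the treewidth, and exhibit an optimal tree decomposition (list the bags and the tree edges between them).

Treewidth 4.
Bags: B1 = {2, 3, 4, 5, 6}  B2 = {1, 2, 3, 4, 6}
Tree: B1–B2

Every bag has size at most 5, so the width is 5 − 1 = 4 and tw(G) ≤ 4. On the other hand G contains the 5-clique {1, 2, 3, 4, 6}. A clique must lie in a single bag of any decomposition, so no decomposition can have width below 4. Hence tw(G) = 4 exactly.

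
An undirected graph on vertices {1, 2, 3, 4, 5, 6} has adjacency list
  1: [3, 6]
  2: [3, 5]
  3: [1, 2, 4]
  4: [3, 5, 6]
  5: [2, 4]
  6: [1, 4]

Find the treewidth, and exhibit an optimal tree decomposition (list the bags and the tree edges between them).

Treewidth 2.
Bags: B1 = {2, 3, 5}  B2 = {3, 4, 5}  B3 = {1, 3, 4}  B4 = {1, 4, 6}
Tree: B1–B2, B2–B3, B3–B4

Every bag has size at most 3, so the width is 3 − 1 = 2 and tw(G) ≤ 2. For the lower bound, G contains the cycle 2–5–4–3–2, so G is not a forest; only forests have treewidth ≤ 1, hence tw(G) ≥ 2. Therefore the treewidth is 2.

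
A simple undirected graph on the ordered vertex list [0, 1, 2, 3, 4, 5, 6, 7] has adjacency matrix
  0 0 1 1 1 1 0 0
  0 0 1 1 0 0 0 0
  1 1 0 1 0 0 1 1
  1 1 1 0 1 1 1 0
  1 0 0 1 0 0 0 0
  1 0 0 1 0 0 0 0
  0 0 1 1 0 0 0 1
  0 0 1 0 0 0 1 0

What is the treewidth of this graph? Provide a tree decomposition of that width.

Treewidth 2.
One optimal decomposition is:
Bags: B1 = {0, 3, 4}  B2 = {0, 2, 3}  B3 = {2, 3, 6}  B4 = {0, 3, 5}  B5 = {2, 6, 7}  B6 = {1, 2, 3}
Tree: B1–B2, B2–B3, B1–B4, B3–B5, B3–B6

Every bag has size at most 3, so the width is 3 − 1 = 2 and tw(G) ≤ 2. Conversely, {0, 2, 3} is a clique of size 3, and the vertices of any clique must share a bag in every tree decomposition; so some bag has ≥ 3 vertices and tw(G) ≥ 2. Therefore the treewidth is 2.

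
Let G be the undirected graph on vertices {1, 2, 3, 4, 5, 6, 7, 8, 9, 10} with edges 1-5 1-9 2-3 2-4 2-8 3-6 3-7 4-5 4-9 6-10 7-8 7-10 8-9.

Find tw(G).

2

A width-2 tree decomposition is:
Bags: B1 = {6, 7, 10}  B2 = {3, 6, 7}  B3 = {3, 7, 8}  B4 = {2, 3, 8}  B5 = {2, 8, 9}  B6 = {2, 4, 9}  B7 = {1, 4, 9}  B8 = {1, 4, 5}
Tree: B1–B2, B2–B3, B3–B4, B4–B5, B5–B6, B6–B7, B7–B8
Every bag has size at most 3, so the width is 3 − 1 = 2 and tw(G) ≤ 2. Since 10–6–3–7–10 is a cycle in G, G is not acyclic. Forests are exactly the graphs of treewidth ≤ 1, so tw(G) ≥ 2. Therefore the treewidth is 2.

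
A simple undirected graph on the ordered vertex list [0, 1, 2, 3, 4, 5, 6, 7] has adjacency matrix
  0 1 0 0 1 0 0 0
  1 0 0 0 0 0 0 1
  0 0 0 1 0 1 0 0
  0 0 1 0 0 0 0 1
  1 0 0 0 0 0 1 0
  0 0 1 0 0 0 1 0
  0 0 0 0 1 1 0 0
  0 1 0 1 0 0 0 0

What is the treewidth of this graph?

A width-2 tree decomposition is:
Bags: B1 = {1, 3, 7}  B2 = {0, 1, 3}  B3 = {0, 3, 4}  B4 = {3, 4, 6}  B5 = {3, 5, 6}  B6 = {2, 3, 5}
Tree: B1–B2, B2–B3, B3–B4, B4–B5, B5–B6
Every bag has size at most 3, so the width is 3 − 1 = 2 and tw(G) ≤ 2. Since 3–7–1–0–4–6–5–2–3 is a cycle in G, G is not acyclic. Forests are exactly the graphs of treewidth ≤ 1, so tw(G) ≥ 2. Therefore the treewidth is 2.

2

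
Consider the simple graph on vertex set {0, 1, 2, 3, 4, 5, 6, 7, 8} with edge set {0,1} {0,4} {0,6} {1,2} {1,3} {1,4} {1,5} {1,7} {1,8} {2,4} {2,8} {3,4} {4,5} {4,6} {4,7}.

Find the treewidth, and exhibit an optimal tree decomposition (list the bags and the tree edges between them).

The largest bag has 3 vertices, giving width 2; this decomposition certifies tw(G) ≤ 2. For the lower bound, the 3 vertices {1, 2, 8} are pairwise adjacent, and any tree decomposition puts a clique entirely inside one bag — forcing width ≥ 2. Hence tw(G) = 2 exactly.

Treewidth 2.
One such decomposition:
Bags: B1 = {1, 4, 5}  B2 = {1, 2, 4}  B3 = {1, 3, 4}  B4 = {0, 1, 4}  B5 = {1, 2, 8}  B6 = {1, 4, 7}  B7 = {0, 4, 6}
Tree: B1–B2, B1–B3, B1–B4, B2–B5, B1–B6, B4–B7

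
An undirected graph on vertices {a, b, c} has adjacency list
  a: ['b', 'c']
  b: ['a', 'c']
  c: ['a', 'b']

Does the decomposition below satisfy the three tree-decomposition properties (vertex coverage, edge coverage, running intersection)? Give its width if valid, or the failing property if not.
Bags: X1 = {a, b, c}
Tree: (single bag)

Vertex coverage: the bags together contain {a, b, c}, the full vertex set. Edge coverage: each edge of G has both endpoints in at least one bag. Running intersection: for every vertex, the bags containing it form a connected subtree. All three properties hold, so this is a valid tree decomposition of width max|bag| − 1 = 2, and hence tw(G) ≤ 2.

Yes; width 2.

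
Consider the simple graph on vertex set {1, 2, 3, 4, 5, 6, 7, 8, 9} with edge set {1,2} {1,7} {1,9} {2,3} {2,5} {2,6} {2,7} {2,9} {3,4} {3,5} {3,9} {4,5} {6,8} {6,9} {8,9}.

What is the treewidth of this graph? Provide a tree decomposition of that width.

Every bag has size at most 3, so the width is 3 − 1 = 2 and tw(G) ≤ 2. On the other hand G contains the 3-clique {6, 8, 9}. A clique must lie in a single bag of any decomposition, so no decomposition can have width below 2. Therefore the treewidth is 2.

Treewidth 2.
One optimal decomposition is:
Bags: B1 = {2, 3, 5}  B2 = {2, 3, 9}  B3 = {2, 6, 9}  B4 = {1, 2, 9}  B5 = {1, 2, 7}  B6 = {3, 4, 5}  B7 = {6, 8, 9}
Tree: B1–B2, B2–B3, B3–B4, B4–B5, B1–B6, B3–B7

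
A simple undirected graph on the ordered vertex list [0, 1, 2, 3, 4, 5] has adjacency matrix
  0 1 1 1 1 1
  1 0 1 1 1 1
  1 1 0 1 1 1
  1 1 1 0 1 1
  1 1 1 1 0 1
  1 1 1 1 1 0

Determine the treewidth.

5

A width-5 tree decomposition is:
Bags: B1 = {0, 1, 2, 3, 4, 5}
Tree: (single bag)
A single bag containing all 6 vertices is trivially a valid decomposition of width 5. For the lower bound, the 6 vertices {0, 1, 2, 3, 4, 5} are pairwise adjacent, and any tree decomposition puts a clique entirely inside one bag — forcing width ≥ 5. Combining the bounds, tw(G) = 5.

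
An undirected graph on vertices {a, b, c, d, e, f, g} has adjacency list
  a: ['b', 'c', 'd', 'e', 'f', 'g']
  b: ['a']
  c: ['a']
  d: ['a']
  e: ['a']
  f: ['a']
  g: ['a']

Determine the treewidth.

A width-1 tree decomposition is:
Bags: B1 = {a, g}  B2 = {a, c}  B3 = {a, e}  B4 = {a, b}  B5 = {a, d}  B6 = {a, f}
Tree: B1–B2, B2–B3, B1–B4, B4–B5, B4–B6
The largest bag has 2 vertices, giving width 1; this decomposition certifies tw(G) ≤ 1. Any graph with an edge has treewidth ≥ 1, and G has the edge a–g. Hence tw(G) = 1 exactly.

1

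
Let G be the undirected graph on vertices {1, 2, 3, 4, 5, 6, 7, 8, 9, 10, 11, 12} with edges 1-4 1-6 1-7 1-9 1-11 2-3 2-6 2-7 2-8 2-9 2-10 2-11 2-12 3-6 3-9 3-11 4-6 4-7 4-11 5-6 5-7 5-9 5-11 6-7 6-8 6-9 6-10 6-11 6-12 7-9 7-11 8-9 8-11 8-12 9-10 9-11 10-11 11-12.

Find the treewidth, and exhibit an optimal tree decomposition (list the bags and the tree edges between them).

The largest bag has 5 vertices, giving width 4; this decomposition certifies tw(G) ≤ 4. For the lower bound, the 5 vertices {1, 6, 7, 9, 11} are pairwise adjacent, and any tree decomposition puts a clique entirely inside one bag — forcing width ≥ 4. Therefore the treewidth is 4.

Treewidth 4.
Bags: B1 = {5, 6, 7, 9, 11}  B2 = {2, 6, 7, 9, 11}  B3 = {2, 6, 8, 9, 11}  B4 = {2, 3, 6, 9, 11}  B5 = {1, 6, 7, 9, 11}  B6 = {1, 4, 6, 7, 11}  B7 = {2, 6, 8, 11, 12}  B8 = {2, 6, 9, 10, 11}
Tree: B1–B2, B2–B3, B2–B4, B2–B5, B5–B6, B3–B7, B4–B8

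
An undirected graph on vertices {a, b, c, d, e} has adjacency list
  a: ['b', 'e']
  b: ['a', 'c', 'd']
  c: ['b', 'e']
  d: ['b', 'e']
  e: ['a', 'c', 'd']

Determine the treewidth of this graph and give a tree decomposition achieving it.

Each bag holds 3 vertices, so the decomposition has width 2, which upper-bounds the treewidth. For the lower bound, G contains the cycle e–a–b–d–e, so G is not a forest; only forests have treewidth ≤ 1, hence tw(G) ≥ 2. Combining the bounds, tw(G) = 2.

Treewidth 2.
Bags: B1 = {a, b, e}  B2 = {b, d, e}  B3 = {b, c, e}
Tree: B1–B2, B2–B3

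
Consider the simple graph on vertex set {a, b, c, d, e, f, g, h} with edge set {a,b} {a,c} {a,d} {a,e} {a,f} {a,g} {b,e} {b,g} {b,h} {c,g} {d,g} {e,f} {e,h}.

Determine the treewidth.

A width-2 tree decomposition is:
Bags: B1 = {a, d, g}  B2 = {a, b, g}  B3 = {a, b, e}  B4 = {a, c, g}  B5 = {b, e, h}  B6 = {a, e, f}
Tree: B1–B2, B2–B3, B1–B4, B3–B5, B3–B6
Every bag has size at most 3, so the width is 3 − 1 = 2 and tw(G) ≤ 2. Conversely, {b, e, h} is a clique of size 3, and the vertices of any clique must share a bag in every tree decomposition; so some bag has ≥ 3 vertices and tw(G) ≥ 2. Hence tw(G) = 2 exactly.

2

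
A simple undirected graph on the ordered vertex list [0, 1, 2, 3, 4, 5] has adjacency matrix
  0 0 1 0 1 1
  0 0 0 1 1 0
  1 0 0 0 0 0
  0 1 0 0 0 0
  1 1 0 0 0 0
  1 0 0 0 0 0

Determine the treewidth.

A width-1 tree decomposition is:
Bags: B1 = {1, 4}  B2 = {0, 4}  B3 = {0, 2}  B4 = {0, 5}  B5 = {1, 3}
Tree: B1–B2, B2–B3, B3–B4, B1–B5
The largest bag has 2 vertices, giving width 1; this decomposition certifies tw(G) ≤ 1. G has an edge, so its treewidth is at least 1. The upper and lower bounds meet at 1, so that is the treewidth.

1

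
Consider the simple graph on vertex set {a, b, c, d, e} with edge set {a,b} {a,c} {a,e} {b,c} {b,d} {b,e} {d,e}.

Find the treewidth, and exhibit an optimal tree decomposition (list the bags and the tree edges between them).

Treewidth 2.
Bags: B1 = {a, b, e}  B2 = {b, d, e}  B3 = {a, b, c}
Tree: B1–B2, B1–B3

The largest bag has 3 vertices, giving width 2; this decomposition certifies tw(G) ≤ 2. On the other hand G contains the 3-clique {b, d, e}. A clique must lie in a single bag of any decomposition, so no decomposition can have width below 2. Hence tw(G) = 2 exactly.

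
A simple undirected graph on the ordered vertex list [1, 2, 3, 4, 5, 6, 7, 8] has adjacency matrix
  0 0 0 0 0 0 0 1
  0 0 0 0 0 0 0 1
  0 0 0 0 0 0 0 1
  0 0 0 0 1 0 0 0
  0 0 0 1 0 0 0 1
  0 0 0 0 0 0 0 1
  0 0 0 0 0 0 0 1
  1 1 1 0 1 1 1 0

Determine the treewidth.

A width-1 tree decomposition is:
Bags: B1 = {6, 8}  B2 = {7, 8}  B3 = {1, 8}  B4 = {2, 8}  B5 = {5, 8}  B6 = {4, 5}  B7 = {3, 8}
Tree: B1–B2, B1–B3, B3–B4, B1–B5, B5–B6, B2–B7
Every bag has size at most 2, so the width is 2 − 1 = 1 and tw(G) ≤ 1. Any graph with an edge has treewidth ≥ 1, and G has the edge 6–8. Combining the bounds, tw(G) = 1.

1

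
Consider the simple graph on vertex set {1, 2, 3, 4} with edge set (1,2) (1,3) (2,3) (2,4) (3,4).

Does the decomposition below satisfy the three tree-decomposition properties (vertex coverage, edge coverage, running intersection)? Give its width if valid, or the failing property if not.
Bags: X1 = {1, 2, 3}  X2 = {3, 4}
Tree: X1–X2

No — edge (2,4) lies in no bag.

A tree decomposition must satisfy three properties: every vertex lies in some bag; for every edge, both endpoints lie together in some bag; and for every vertex, the bags containing it form a connected subtree. Here edge (2,4) lies in no bag, so the decomposition is invalid.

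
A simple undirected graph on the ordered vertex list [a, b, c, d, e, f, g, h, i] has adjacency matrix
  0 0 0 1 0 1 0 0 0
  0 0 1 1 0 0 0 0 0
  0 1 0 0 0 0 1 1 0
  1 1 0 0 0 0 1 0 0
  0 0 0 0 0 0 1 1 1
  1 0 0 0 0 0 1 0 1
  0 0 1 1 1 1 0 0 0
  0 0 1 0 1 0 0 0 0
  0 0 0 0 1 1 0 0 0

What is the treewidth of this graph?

A width-3 tree decomposition is:
Bags: B1 = {b, c, e, h}  B2 = {b, c, e, g}  B3 = {b, d, e, g}  B4 = {d, e, g, i}  B5 = {d, f, g, i}  B6 = {a, d, f, i}
Tree: B1–B2, B2–B3, B3–B4, B4–B5, B5–B6
The largest bag has 4 vertices, giving width 3; this decomposition certifies tw(G) ≤ 3. For the lower bound: the 4 vertex sets {b,c,h}, {e}, {g}, {a,d,f,i} are disjoint, each induces a connected subgraph, and every pair is joined by at least one edge of G. Contracting each set to a single vertex therefore yields K_{4} as a minor, and since treewidth is minor-monotone, tw(G) ≥ tw(K_{4}) = 3. The upper and lower bounds meet at 3, so that is the treewidth.

3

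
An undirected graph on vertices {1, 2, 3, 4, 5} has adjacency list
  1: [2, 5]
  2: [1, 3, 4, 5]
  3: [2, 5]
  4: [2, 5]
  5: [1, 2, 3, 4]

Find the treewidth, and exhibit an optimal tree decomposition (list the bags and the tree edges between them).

Treewidth 2.
One such decomposition:
Bags: B1 = {2, 4, 5}  B2 = {2, 3, 5}  B3 = {1, 2, 5}
Tree: B1–B2, B2–B3

Every bag has size at most 3, so the width is 3 − 1 = 2 and tw(G) ≤ 2. For the lower bound, the 3 vertices {1, 2, 5} are pairwise adjacent, and any tree decomposition puts a clique entirely inside one bag — forcing width ≥ 2. Combining the bounds, tw(G) = 2.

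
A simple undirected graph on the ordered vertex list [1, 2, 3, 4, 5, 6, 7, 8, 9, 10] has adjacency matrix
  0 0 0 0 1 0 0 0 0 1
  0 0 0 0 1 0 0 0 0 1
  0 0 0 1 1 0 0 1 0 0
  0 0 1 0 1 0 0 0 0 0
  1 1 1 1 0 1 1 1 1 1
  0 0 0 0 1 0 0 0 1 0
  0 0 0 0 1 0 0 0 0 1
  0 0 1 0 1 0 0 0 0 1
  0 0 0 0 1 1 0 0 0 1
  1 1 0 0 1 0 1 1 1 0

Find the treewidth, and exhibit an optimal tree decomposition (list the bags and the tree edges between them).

Treewidth 2.
Bags: B1 = {5, 8, 10}  B2 = {2, 5, 10}  B3 = {3, 5, 8}  B4 = {1, 5, 10}  B5 = {5, 9, 10}  B6 = {5, 7, 10}  B7 = {5, 6, 9}  B8 = {3, 4, 5}
Tree: B1–B2, B1–B3, B2–B4, B2–B5, B4–B6, B5–B7, B3–B8

The largest bag has 3 vertices, giving width 2; this decomposition certifies tw(G) ≤ 2. Conversely, {1, 5, 10} is a clique of size 3, and the vertices of any clique must share a bag in every tree decomposition; so some bag has ≥ 3 vertices and tw(G) ≥ 2. The upper and lower bounds meet at 2, so that is the treewidth.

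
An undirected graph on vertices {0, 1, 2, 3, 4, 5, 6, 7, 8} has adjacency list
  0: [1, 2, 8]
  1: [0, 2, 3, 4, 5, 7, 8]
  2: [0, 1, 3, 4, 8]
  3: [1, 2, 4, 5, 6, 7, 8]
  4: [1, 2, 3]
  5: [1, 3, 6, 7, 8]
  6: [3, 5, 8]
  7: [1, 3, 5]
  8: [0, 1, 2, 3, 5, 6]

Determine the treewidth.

A width-3 tree decomposition is:
Bags: B1 = {1, 2, 3, 8}  B2 = {1, 2, 3, 4}  B3 = {0, 1, 2, 8}  B4 = {1, 3, 5, 8}  B5 = {3, 5, 6, 8}  B6 = {1, 3, 5, 7}
Tree: B1–B2, B1–B3, B1–B4, B4–B5, B4–B6
Each bag holds 4 vertices, so the decomposition has width 3, which upper-bounds the treewidth. Conversely, {0, 1, 2, 8} is a clique of size 4, and the vertices of any clique must share a bag in every tree decomposition; so some bag has ≥ 4 vertices and tw(G) ≥ 3. Hence tw(G) = 3 exactly.

3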